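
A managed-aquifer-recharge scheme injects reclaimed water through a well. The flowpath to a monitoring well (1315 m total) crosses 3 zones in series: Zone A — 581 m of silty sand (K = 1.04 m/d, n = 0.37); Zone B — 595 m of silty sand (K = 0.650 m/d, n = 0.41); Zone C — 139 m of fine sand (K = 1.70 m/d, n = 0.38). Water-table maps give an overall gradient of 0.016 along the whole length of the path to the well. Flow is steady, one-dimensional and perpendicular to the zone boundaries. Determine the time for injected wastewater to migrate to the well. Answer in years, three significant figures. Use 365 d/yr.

104 years

Continuity: the same q passes through each zone, so ΔH = q·Σ(L_j/K_j) — the zones act as resistances in series.
Σ(L/K) = 581/1.04 + 595/0.650 + 139/1.70 = 558.7 + 915.4 + 81.76 = 1556 d
K_eq = L_total / Σ(L/K) = 1315 / 1556 = 0.8452 m/d
q = K_eq · i = 0.8452 × 0.016 = 0.01352 m/d (same in every zone)
Zone A: v = q/n = 0.01352/0.37 = 0.03655 m/d → t_A = 581/0.03655 = 15900 d
Zone B: v = q/n = 0.01352/0.41 = 0.03298 m/d → t_B = 595/0.03298 = 18040 d
Zone C: v = q/n = 0.01352/0.38 = 0.03559 m/d → t_C = 139/0.03559 = 3906 d
Total t = 15900 + 18040 + 3906 = 37840 d
   = 37840 / 365 = 104 yr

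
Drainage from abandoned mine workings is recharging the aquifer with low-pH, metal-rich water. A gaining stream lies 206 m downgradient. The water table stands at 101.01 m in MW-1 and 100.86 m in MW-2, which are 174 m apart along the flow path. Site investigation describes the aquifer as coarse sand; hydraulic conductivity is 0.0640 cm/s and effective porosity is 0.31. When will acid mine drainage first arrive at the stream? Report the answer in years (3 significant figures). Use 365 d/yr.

3.67 years

Hydraulic gradient i = (101.01 − 100.86) / 174 = 0.15 / 174 = 8.621e-4
K = 0.0640 cm/s × 864 = 55.30 m/d
q = Ki = 55.30 × 8.621e-4 = 0.04767 m/d
Average linear velocity = 0.04767 / 0.31 = 0.1538 m/d
t = L / v = 206 / 0.1538 = 1340 d
   = 1340 / 365 = 3.67 yr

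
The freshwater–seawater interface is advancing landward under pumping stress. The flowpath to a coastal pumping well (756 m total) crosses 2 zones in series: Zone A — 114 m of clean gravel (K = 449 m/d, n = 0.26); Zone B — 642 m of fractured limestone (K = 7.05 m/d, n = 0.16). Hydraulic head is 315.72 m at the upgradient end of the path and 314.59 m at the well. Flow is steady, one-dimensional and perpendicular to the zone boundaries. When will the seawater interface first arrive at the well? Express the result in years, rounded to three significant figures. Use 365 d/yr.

29.3 years

Total head drop ΔH = 315.72 − 314.59 = 1.13 m
Steady 1-D flow in series ⇒ the Darcy flux q is identical in every zone and the zone head losses add (resistances L/K in series).
Σ(L/K) = 114/449 + 642/7.05 = 0.2539 + 91.06 = 91.32 d
q = ΔH / Σ(L/K) = 1.13 / 91.32 = 0.01237 m/d (same in every zone)
Zone A: v = q/n = 0.01237/0.26 = 0.04759 m/d → t_A = 114/0.04759 = 2395 d
Zone B: v = q/n = 0.01237/0.16 = 0.07734 m/d → t_B = 642/0.07734 = 8301 d
Total t = 2395 + 8301 = 10700 d
   = 10700 / 365 = 29.3 yr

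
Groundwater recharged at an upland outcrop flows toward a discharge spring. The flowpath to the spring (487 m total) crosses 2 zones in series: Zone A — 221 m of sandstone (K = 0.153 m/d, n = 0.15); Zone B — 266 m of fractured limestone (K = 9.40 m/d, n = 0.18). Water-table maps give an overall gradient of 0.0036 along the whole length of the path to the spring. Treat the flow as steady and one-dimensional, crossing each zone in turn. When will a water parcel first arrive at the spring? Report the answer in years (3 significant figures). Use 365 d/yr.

Continuity: the same q passes through each zone, so ΔH = q·Σ(L_j/K_j) — the zones act as resistances in series.
Σ(L/K) = 221/0.153 + 266/9.40 = 1444 + 28.30 = 1473 d
K_eq = L_total / Σ(L/K) = 487 / 1473 = 0.3307 m/d
q = K_eq · i = 0.3307 × 0.0036 = 0.001190 m/d (same in every zone)
Zone A: v = q/n = 0.001190/0.15 = 0.007936 m/d → t_A = 221/0.007936 = 27850 d
Zone B: v = q/n = 0.001190/0.18 = 0.006614 m/d → t_B = 266/0.006614 = 40220 d
Total t = 27850 + 40220 = 68070 d
   = 68070 / 365 = 186 yr

186 years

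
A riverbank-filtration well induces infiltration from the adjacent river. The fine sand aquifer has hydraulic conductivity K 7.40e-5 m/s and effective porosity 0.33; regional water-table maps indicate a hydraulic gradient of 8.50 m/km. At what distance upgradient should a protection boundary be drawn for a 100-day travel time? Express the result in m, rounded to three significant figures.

K = 7.40e-5 m/s × 86400 s/d = 6.394 m/d
Darcy flux q = K·i = 6.394 × 0.0085 = 0.05435 m/d
v_s = q/n_e = 0.05435/0.33 = 0.1647 m/d
L = v × T = 0.1647 × 100 = 16.47 m

16.5 m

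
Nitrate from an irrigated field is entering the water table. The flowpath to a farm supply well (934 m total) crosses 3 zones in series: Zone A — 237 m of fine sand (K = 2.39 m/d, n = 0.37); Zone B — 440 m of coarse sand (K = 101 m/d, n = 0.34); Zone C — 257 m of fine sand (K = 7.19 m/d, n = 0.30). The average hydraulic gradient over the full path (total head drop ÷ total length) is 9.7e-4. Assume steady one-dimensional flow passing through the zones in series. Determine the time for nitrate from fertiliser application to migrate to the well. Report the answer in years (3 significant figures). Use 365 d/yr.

For zones in series the flux q is common to all zones; the equivalent conductivity is the harmonic (thickness-weighted) mean, K_eq = L_total / Σ(L_j/K_j).
Σ(L/K) = 237/2.39 + 440/101 + 257/7.19 = 99.16 + 4.356 + 35.74 = 139.3 d
K_eq = L_total / Σ(L/K) = 934 / 139.3 = 6.707 m/d
q = K_eq · i = 6.707 × 9.7e-4 = 0.006505 m/d (same in every zone)
Zone A: v = q/n = 0.006505/0.37 = 0.01758 m/d → t_A = 237/0.01758 = 13480 d
Zone B: v = q/n = 0.006505/0.34 = 0.01913 m/d → t_B = 440/0.01913 = 23000 d
Zone C: v = q/n = 0.006505/0.30 = 0.02168 m/d → t_C = 257/0.02168 = 11850 d
Total t = 13480 + 23000 + 11850 = 48330 d
   = 48330 / 365 = 132 yr

132 years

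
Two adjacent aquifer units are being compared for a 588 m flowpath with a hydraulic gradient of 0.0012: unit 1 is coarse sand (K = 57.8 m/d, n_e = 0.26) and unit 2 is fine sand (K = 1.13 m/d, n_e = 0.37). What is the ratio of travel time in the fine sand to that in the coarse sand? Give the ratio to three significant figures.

72.8

Unit 1 (coarse sand): v = 57.8×0.0012/0.26 = 0.2668 m/d, t = 588/0.2668 = 2204 d
Unit 2 (fine sand): v = 1.13×0.0012/0.37 = 0.003665 m/d, t = 588/0.003665 = 160400 d
t(fine sand) / t(coarse sand) = 160400/2204 = 72.8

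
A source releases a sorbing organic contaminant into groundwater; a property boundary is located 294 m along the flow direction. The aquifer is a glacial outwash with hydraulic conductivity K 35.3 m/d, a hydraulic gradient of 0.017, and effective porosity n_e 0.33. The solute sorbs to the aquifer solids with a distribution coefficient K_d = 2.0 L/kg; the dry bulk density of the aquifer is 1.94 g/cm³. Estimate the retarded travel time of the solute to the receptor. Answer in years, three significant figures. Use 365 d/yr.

Specific discharge q = 35.3 × 0.017 = 0.6001 m/d
Average linear velocity = 0.6001 / 0.33 = 1.818 m/d
Retardation R = 1 + ρ_b·K_d/n = 1 + 1.94×2.0/0.33 = 12.76
Contaminant velocity v_c = v/R = 1.818/12.76 = 0.1425 m/d
t = L/v_c = 294/0.1425 = 2063 d
   = 2063/365 = 5.65 yr

5.65 years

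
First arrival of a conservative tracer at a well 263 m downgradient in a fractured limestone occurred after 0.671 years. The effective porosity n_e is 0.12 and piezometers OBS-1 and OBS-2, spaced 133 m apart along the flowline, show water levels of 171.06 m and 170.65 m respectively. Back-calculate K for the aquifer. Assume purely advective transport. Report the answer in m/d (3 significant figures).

Hydraulic gradient i = (171.06 − 170.65) / 133 = 0.41 / 133 = 0.003083
t = 0.671 years = 244.9 d
v = L / t = 263 / 244.9 = 1.074 m/d
K = v · n / i = 1.074 × 0.12 / 0.003083 = 41.8 m/d

41.8 m/d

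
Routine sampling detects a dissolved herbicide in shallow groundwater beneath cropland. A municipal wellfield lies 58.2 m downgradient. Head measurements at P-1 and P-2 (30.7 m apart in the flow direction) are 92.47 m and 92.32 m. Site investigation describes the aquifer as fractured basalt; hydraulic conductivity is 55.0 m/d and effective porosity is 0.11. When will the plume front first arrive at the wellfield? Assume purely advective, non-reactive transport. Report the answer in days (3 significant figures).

Hydraulic gradient i = (92.47 − 92.32) / 30.7 = 0.15 / 30.7 = 0.004886
q = Ki = 55.0 × 0.004886 = 0.2687 m/d
v_s = q/n_e = 0.2687/0.11 = 2.443 m/d
t = L / v = 58.2 / 2.443 = 23.82 d

23.8 days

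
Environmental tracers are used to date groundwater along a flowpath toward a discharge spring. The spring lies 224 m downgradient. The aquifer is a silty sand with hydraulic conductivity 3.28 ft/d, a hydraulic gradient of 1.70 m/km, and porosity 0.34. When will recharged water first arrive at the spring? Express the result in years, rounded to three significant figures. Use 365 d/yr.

123 years

K = 3.28 ft/d × 0.3048 = 0.9997 m/d
Specific discharge q = 0.9997 × 0.0017 = 0.001700 m/d
Average linear velocity = 0.001700 / 0.34 = 0.004999 m/d
t = L / v = 224 / 0.004999 = 44810 d
   = 44810 / 365 = 123 yr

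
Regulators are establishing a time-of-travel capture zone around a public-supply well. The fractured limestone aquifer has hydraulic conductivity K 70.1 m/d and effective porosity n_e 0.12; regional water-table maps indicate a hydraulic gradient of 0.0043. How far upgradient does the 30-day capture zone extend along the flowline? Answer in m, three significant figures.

Specific discharge q = 70.1 × 0.0043 = 0.3014 m/d
Average linear velocity = 0.3014 / 0.12 = 2.512 m/d
L = v × T = 2.512 × 30 = 75.36 m

75.4 m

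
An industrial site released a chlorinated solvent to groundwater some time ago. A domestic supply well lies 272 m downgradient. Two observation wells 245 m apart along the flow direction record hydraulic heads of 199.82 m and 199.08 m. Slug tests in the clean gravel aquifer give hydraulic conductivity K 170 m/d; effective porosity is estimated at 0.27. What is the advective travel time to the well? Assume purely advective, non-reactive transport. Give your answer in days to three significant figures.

143 days

Hydraulic gradient i = (199.82 − 199.08) / 245 = 0.74 / 245 = 0.003020
Darcy flux q = K·i = 170 × 0.003020 = 0.5135 m/d
v_s = q/n_e = 0.5135/0.27 = 1.902 m/d
t = L / v = 272 / 1.902 = 143.0 d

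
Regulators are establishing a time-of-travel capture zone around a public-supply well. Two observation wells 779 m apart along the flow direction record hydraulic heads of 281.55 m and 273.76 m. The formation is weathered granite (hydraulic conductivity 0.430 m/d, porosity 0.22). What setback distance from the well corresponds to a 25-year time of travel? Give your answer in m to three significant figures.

Hydraulic gradient i = (281.55 − 273.76) / 779 = 7.79 / 779 = 0.01000
Specific discharge q = 0.430 × 0.01000 = 0.004300 m/d
Seepage velocity v = q / n = 0.004300 / 0.22 = 0.01955 m/d
T = 25 yr × 365 = 9125 d
L = v × T = 0.01955 × 9125 = 178.4 m

178 m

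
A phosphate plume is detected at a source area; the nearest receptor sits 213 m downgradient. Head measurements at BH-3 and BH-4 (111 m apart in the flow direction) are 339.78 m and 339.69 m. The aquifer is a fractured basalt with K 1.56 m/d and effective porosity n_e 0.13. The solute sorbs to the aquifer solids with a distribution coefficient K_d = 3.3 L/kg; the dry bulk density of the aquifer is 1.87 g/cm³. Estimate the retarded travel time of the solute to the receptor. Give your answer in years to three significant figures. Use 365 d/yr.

2910 years

Hydraulic gradient i = (339.78 − 339.69) / 111 = 0.09 / 111 = 8.108e-4
q = Ki = 1.56 × 8.108e-4 = 0.001265 m/d
Average linear velocity = 0.001265 / 0.13 = 0.009730 m/d
Retardation R = 1 + ρ_b·K_d/n = 1 + 1.87×3.3/0.13 = 48.47
Contaminant velocity v_c = v/R = 0.009730/48.47 = 2.007e-4 m/d
t = L/v_c = 213/2.007e-4 = 1.061e6 d
   = 1.061e6/365 = 2910 yr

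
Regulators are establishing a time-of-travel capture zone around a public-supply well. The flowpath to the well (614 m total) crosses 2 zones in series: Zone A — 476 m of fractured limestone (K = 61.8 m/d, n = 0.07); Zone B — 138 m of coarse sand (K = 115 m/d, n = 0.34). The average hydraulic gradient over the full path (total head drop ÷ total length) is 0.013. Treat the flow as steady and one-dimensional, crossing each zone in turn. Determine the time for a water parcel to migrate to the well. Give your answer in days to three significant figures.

Steady 1-D flow in series ⇒ the Darcy flux q is identical in every zone and the zone head losses add (resistances L/K in series).
Σ(L/K) = 476/61.8 + 138/115 = 7.702 + 1.200 = 8.902 d
K_eq = L_total / Σ(L/K) = 614 / 8.902 = 68.97 m/d
q = K_eq · i = 68.97 × 0.013 = 0.8966 m/d (same in every zone)
Zone A: v = q/n = 0.8966/0.07 = 12.81 m/d → t_A = 476/12.81 = 37.16 d
Zone B: v = q/n = 0.8966/0.34 = 2.637 m/d → t_B = 138/2.637 = 52.33 d
Total t = 37.16 + 52.33 = 89.49 d

89.5 days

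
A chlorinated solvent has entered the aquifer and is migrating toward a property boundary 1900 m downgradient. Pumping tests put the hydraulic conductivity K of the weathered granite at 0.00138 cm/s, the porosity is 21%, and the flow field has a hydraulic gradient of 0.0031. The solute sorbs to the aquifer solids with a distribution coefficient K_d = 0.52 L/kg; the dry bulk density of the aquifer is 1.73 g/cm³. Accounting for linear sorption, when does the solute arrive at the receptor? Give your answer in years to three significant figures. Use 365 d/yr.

1560 years

K = 0.00138 cm/s × 864 = 1.192 m/d
q = Ki = 1.192 × 0.0031 = 0.003696 m/d
v = Ki/n = 1.192·0.0031/0.21 = 0.01760 m/d
Retardation R = 1 + ρ_b·K_d/n = 1 + 1.73×0.52/0.21 = 5.284
Contaminant velocity v_c = v/R = 0.01760/5.284 = 0.003331 m/d
t = L/v_c = 1900/0.003331 = 570400 d
   = 570400/365 = 1560 yr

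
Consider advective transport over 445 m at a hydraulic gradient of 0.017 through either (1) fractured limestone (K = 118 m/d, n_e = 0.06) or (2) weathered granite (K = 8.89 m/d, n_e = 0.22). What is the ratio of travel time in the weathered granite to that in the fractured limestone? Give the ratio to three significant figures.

48.7

Unit 1 (fractured limestone): v = 118×0.017/0.06 = 33.43 m/d, t = 445/33.43 = 13.31 d
Unit 2 (weathered granite): v = 8.89×0.017/0.22 = 0.6870 m/d, t = 445/0.6870 = 647.8 d
t(weathered granite) / t(fractured limestone) = 647.8/13.31 = 48.7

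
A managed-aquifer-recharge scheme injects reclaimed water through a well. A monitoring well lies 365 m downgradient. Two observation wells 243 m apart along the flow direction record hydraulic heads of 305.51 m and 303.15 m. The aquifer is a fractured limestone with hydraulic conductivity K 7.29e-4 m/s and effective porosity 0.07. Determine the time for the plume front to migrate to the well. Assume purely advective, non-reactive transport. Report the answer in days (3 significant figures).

Hydraulic gradient i = (305.51 − 303.15) / 243 = 2.36 / 243 = 0.009712
K = 7.29e-4 m/s × 86400 s/d = 62.99 m/d
Darcy flux q = K·i = 62.99 × 0.009712 = 0.6117 m/d
v = Ki/n = 62.99·0.009712/0.07 = 8.739 m/d
t = L / v = 365 / 8.739 = 41.77 d

41.8 days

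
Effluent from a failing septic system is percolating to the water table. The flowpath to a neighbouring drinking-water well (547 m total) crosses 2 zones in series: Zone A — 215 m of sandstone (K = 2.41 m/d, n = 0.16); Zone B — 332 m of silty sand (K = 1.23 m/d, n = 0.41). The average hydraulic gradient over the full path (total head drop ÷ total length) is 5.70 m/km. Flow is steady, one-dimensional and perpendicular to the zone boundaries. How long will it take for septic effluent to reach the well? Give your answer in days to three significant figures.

Steady 1-D flow in series ⇒ the Darcy flux q is identical in every zone and the zone head losses add (resistances L/K in series).
Σ(L/K) = 215/2.41 + 332/1.23 = 89.21 + 269.9 = 359.1 d
K_eq = L_total / Σ(L/K) = 547 / 359.1 = 1.523 m/d
q = K_eq · i = 1.523 × 0.0057 = 0.008682 m/d (same in every zone)
Zone A: v = q/n = 0.008682/0.16 = 0.05426 m/d → t_A = 215/0.05426 = 3962 d
Zone B: v = q/n = 0.008682/0.41 = 0.02118 m/d → t_B = 332/0.02118 = 15680 d
Total t = 3962 + 15680 = 19640 d

19600 days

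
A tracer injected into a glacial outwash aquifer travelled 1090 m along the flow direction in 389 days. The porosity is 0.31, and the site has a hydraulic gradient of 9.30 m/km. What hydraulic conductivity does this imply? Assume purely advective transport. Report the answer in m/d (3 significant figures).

v = L / t = 1090 / 389 = 2.802 m/d
K = v · n / i = 2.802 × 0.31 / 0.0093 = 93.4 m/d

93.4 m/d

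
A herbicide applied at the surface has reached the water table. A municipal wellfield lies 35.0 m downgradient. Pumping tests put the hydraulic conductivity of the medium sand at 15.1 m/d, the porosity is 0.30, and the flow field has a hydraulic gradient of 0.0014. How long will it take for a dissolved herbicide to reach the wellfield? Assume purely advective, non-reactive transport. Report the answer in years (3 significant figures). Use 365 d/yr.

Darcy flux q = K·i = 15.1 × 0.0014 = 0.02114 m/d
Seepage velocity v = q / n = 0.02114 / 0.30 = 0.07047 m/d
t = L / v = 35.0 / 0.07047 = 496.7 d
   = 496.7 / 365 = 1.36 yr

1.36 years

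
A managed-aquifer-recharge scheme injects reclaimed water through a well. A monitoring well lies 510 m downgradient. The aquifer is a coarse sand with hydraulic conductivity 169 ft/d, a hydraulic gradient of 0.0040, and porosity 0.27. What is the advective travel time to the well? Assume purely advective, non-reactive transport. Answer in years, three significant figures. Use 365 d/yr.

1.83 years

K = 169 ft/d × 0.3048 = 51.51 m/d
Darcy flux q = K·i = 51.51 × 0.0040 = 0.2060 m/d
v_s = q/n_e = 0.2060/0.27 = 0.7631 m/d
t = L / v = 510 / 0.7631 = 668.3 d
   = 668.3 / 365 = 1.83 yr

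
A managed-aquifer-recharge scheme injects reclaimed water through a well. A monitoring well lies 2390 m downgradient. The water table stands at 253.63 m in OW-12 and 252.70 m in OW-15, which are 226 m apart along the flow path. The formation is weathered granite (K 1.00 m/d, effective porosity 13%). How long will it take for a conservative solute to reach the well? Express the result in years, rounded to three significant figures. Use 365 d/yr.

Hydraulic gradient i = (253.63 − 252.70) / 226 = 0.93 / 226 = 0.004115
Specific discharge q = 1.00 × 0.004115 = 0.004115 m/d
Seepage velocity v = q / n = 0.004115 / 0.13 = 0.03165 m/d
t = L / v = 2390 / 0.03165 = 75500 d
   = 75500 / 365 = 207 yr

207 years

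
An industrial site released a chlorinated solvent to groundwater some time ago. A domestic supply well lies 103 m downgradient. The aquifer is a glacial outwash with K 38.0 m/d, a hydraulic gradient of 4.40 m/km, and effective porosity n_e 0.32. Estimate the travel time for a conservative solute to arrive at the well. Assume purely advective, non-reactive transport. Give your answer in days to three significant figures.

197 days

q = Ki = 38.0 × 0.0044 = 0.1672 m/d
Seepage velocity v = q / n = 0.1672 / 0.32 = 0.5225 m/d
t = L / v = 103 / 0.5225 = 197.1 d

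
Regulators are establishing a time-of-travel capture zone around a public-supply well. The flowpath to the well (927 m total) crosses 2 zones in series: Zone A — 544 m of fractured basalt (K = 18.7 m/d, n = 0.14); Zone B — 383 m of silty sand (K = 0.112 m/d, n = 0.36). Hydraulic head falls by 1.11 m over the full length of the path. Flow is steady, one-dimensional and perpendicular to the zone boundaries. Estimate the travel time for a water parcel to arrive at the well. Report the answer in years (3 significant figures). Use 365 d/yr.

1820 years

Steady 1-D flow in series ⇒ the Darcy flux q is identical in every zone and the zone head losses add (resistances L/K in series).
Σ(L/K) = 544/18.7 + 383/0.112 = 29.09 + 3420 = 3449 d
q = ΔH / Σ(L/K) = 1.11 / 3449 = 3.219e-4 m/d (same in every zone)
Zone A: v = q/n = 3.219e-4/0.14 = 0.002299 m/d → t_A = 544/0.002299 = 236600 d
Zone B: v = q/n = 3.219e-4/0.36 = 8.940e-4 m/d → t_B = 383/8.940e-4 = 428400 d
Total t = 236600 + 428400 = 665000 d
   = 665000 / 365 = 1820 yr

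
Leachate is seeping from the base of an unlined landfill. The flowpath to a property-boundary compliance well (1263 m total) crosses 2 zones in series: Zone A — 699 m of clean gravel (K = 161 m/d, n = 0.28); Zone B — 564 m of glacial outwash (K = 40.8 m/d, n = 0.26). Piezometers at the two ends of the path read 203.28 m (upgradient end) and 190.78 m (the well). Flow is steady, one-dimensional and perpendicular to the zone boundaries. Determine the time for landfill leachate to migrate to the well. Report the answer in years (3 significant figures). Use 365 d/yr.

Total head drop ΔH = 203.28 − 190.78 = 12.50 m
Steady 1-D flow in series ⇒ the Darcy flux q is identical in every zone and the zone head losses add (resistances L/K in series).
Σ(L/K) = 699/161 + 564/40.8 = 4.342 + 13.82 = 18.17 d
q = ΔH / Σ(L/K) = 12.50 / 18.17 = 0.6881 m/d (same in every zone)
Zone A: v = q/n = 0.6881/0.28 = 2.458 m/d → t_A = 699/2.458 = 284.4 d
Zone B: v = q/n = 0.6881/0.26 = 2.647 m/d → t_B = 564/2.647 = 213.1 d
Total t = 284.4 + 213.1 = 497.5 d
   = 497.5 / 365 = 1.36 yr

1.36 years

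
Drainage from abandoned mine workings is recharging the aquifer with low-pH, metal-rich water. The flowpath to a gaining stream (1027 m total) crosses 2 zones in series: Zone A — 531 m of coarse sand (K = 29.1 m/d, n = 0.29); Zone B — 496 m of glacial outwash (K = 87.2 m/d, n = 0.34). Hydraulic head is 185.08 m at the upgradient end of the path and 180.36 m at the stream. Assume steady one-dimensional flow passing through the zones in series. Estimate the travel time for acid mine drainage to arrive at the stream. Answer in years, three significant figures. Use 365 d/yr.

Total head drop ΔH = 185.08 − 180.36 = 4.72 m
Steady 1-D flow in series ⇒ the Darcy flux q is identical in every zone and the zone head losses add (resistances L/K in series).
Σ(L/K) = 531/29.1 + 496/87.2 = 18.25 + 5.688 = 23.94 d
q = ΔH / Σ(L/K) = 4.72 / 23.94 = 0.1972 m/d (same in every zone)
Zone A: v = q/n = 0.1972/0.29 = 0.6800 m/d → t_A = 531/0.6800 = 780.9 d
Zone B: v = q/n = 0.1972/0.34 = 0.5800 m/d → t_B = 496/0.5800 = 855.2 d
Total t = 780.9 + 855.2 = 1636 d
   = 1636 / 365 = 4.48 yr

4.48 years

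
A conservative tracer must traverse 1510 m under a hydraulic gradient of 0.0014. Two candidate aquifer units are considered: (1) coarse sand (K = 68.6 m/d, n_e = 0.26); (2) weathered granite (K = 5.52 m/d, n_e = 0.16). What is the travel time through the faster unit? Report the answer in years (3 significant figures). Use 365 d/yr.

11.2 years

Unit 1 (coarse sand): v = 68.6×0.0014/0.26 = 0.3694 m/d, t = 1510/0.3694 = 4088 d
Unit 2 (weathered granite): v = 5.52×0.0014/0.16 = 0.04830 m/d, t = 1510/0.04830 = 31260 d
Faster: 4088 d / 365 = 11.2 yr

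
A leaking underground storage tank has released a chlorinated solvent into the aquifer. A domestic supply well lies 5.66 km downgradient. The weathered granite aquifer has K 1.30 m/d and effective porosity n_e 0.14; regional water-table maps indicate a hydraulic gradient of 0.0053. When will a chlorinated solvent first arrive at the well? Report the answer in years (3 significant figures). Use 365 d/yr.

q = Ki = 1.30 × 0.0053 = 0.006890 m/d
v = Ki/n = 1.30·0.0053/0.14 = 0.04921 m/d
L = 5.66 km = 5660 m
t = L / v = 5660 / 0.04921 = 115000 d
   = 115000 / 365 = 315 yr

315 years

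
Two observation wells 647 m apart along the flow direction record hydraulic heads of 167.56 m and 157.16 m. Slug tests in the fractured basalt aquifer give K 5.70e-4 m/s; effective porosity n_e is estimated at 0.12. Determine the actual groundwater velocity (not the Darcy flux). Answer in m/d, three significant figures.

Hydraulic gradient i = (167.56 − 157.16) / 647 = 10.40 / 647 = 0.01607
K = 5.70e-4 m/s × 86400 s/d = 49.25 m/d
Specific discharge q = 49.25 × 0.01607 = 0.7916 m/d
v_s = q/n_e = 0.7916/0.12 = 6.597 m/d

6.60 m/d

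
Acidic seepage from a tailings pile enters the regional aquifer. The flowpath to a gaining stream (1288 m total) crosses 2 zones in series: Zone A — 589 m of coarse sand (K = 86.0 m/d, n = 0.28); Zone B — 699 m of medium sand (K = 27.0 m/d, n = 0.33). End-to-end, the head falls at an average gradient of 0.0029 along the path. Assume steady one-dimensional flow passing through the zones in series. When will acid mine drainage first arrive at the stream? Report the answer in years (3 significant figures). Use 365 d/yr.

9.50 years

Continuity: the same q passes through each zone, so ΔH = q·Σ(L_j/K_j) — the zones act as resistances in series.
Σ(L/K) = 589/86.0 + 699/27.0 = 6.849 + 25.89 = 32.74 d
K_eq = L_total / Σ(L/K) = 1288 / 32.74 = 39.34 m/d
q = K_eq · i = 39.34 × 0.0029 = 0.1141 m/d (same in every zone)
Zone A: v = q/n = 0.1141/0.28 = 0.4075 m/d → t_A = 589/0.4075 = 1445 d
Zone B: v = q/n = 0.1141/0.33 = 0.3457 m/d → t_B = 699/0.3457 = 2022 d
Total t = 1445 + 2022 = 3467 d
   = 3467 / 365 = 9.50 yr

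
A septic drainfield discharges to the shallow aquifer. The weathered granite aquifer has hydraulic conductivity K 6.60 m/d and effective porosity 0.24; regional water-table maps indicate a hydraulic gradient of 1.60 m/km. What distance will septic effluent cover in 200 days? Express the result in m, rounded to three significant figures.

8.80 m

Specific discharge q = 6.60 × 0.0016 = 0.01056 m/d
v_s = q/n_e = 0.01056/0.24 = 0.04400 m/d
L = v × T = 0.04400 × 200 = 8.800 m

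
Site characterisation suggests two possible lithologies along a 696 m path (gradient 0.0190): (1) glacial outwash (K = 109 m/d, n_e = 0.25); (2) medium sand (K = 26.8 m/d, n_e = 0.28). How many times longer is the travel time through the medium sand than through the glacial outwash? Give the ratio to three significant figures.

Unit 1 (glacial outwash): v = 109×0.019/0.25 = 8.284 m/d, t = 696/8.284 = 84.02 d
Unit 2 (medium sand): v = 26.8×0.019/0.28 = 1.819 m/d, t = 696/1.819 = 382.7 d
t(medium sand) / t(glacial outwash) = 382.7/84.02 = 4.56

4.56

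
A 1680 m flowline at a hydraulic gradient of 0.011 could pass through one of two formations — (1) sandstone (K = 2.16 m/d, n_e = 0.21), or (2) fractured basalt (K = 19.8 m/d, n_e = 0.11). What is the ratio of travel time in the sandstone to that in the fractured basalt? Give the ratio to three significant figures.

17.5

Unit 1 (sandstone): v = 2.16×0.011/0.21 = 0.1131 m/d, t = 1680/0.1131 = 14850 d
Unit 2 (fractured basalt): v = 19.8×0.011/0.11 = 1.980 m/d, t = 1680/1.980 = 848.5 d
t(sandstone) / t(fractured basalt) = 14850/848.5 = 17.5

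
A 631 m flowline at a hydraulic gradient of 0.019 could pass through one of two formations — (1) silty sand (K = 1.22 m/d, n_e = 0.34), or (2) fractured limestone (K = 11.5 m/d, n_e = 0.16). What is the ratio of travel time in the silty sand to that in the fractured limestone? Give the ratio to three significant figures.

20.0

Unit 1 (silty sand): v = 1.22×0.019/0.34 = 0.06818 m/d, t = 631/0.06818 = 9255 d
Unit 2 (fractured limestone): v = 11.5×0.019/0.16 = 1.366 m/d, t = 631/1.366 = 462.1 d
t(silty sand) / t(fractured limestone) = 9255/462.1 = 20.0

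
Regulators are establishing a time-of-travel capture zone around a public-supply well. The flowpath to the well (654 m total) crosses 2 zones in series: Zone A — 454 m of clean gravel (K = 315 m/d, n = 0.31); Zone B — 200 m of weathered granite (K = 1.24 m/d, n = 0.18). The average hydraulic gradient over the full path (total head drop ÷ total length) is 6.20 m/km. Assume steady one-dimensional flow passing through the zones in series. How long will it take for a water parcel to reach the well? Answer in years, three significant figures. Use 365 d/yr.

Steady 1-D flow in series ⇒ the Darcy flux q is identical in every zone and the zone head losses add (resistances L/K in series).
Σ(L/K) = 454/315 + 200/1.24 = 1.441 + 161.3 = 162.7 d
K_eq = L_total / Σ(L/K) = 654 / 162.7 = 4.019 m/d
q = K_eq · i = 4.019 × 0.0062 = 0.02492 m/d (same in every zone)
Zone A: v = q/n = 0.02492/0.31 = 0.08038 m/d → t_A = 454/0.08038 = 5648 d
Zone B: v = q/n = 0.02492/0.18 = 0.1384 m/d → t_B = 200/0.1384 = 1445 d
Total t = 5648 + 1445 = 7093 d
   = 7093 / 365 = 19.4 yr

19.4 years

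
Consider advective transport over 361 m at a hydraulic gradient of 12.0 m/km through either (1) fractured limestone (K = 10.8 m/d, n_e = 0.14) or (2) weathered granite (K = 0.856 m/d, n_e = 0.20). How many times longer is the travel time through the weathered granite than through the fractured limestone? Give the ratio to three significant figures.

18.0

Unit 1 (fractured limestone): v = 10.8×0.012/0.14 = 0.9257 m/d, t = 361/0.9257 = 390.0 d
Unit 2 (weathered granite): v = 0.856×0.012/0.20 = 0.05136 m/d, t = 361/0.05136 = 7029 d
t(weathered granite) / t(fractured limestone) = 7029/390.0 = 18.0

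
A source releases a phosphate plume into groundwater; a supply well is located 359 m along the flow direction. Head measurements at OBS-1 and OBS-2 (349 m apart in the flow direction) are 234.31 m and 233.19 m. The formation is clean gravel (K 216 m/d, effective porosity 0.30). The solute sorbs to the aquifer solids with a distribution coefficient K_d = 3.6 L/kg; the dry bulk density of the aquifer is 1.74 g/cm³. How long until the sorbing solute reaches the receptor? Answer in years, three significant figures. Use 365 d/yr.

9.31 years

Hydraulic gradient i = (234.31 − 233.19) / 349 = 1.12 / 349 = 0.003209
Darcy flux q = K·i = 216 × 0.003209 = 0.6932 m/d
Seepage velocity v = q / n = 0.6932 / 0.30 = 2.311 m/d
Retardation R = 1 + ρ_b·K_d/n = 1 + 1.74×3.6/0.30 = 21.88
Contaminant velocity v_c = v/R = 2.311/21.88 = 0.1056 m/d
t = L/v_c = 359/0.1056 = 3400 d
   = 3400/365 = 9.31 yr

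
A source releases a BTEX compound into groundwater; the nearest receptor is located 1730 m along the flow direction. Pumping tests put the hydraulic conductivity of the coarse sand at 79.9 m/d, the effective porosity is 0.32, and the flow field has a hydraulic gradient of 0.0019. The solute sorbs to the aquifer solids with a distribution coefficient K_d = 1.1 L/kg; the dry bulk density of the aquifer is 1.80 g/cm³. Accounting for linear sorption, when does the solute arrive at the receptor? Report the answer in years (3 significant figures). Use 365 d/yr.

Specific discharge q = 79.9 × 0.0019 = 0.1518 m/d
v_s = q/n_e = 0.1518/0.32 = 0.4744 m/d
Retardation R = 1 + ρ_b·K_d/n = 1 + 1.80×1.1/0.32 = 7.188
Contaminant velocity v_c = v/R = 0.4744/7.188 = 0.06600 m/d
t = L/v_c = 1730/0.06600 = 26210 d
   = 26210/365 = 71.8 yr

71.8 years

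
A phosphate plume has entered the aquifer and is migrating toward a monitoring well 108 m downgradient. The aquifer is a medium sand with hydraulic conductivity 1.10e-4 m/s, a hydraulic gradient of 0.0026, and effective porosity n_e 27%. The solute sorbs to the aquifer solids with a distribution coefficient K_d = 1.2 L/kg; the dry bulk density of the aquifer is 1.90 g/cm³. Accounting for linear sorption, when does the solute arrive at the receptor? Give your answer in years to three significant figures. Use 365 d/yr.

K = 1.10e-4 m/s × 86400 s/d = 9.504 m/d
Specific discharge q = 9.504 × 0.0026 = 0.02471 m/d
Average linear velocity = 0.02471 / 0.27 = 0.09152 m/d
Retardation R = 1 + ρ_b·K_d/n = 1 + 1.90×1.2/0.27 = 9.444
Contaminant velocity v_c = v/R = 0.09152/9.444 = 0.009690 m/d
t = L/v_c = 108/0.009690 = 11150 d
   = 11150/365 = 30.5 yr

30.5 years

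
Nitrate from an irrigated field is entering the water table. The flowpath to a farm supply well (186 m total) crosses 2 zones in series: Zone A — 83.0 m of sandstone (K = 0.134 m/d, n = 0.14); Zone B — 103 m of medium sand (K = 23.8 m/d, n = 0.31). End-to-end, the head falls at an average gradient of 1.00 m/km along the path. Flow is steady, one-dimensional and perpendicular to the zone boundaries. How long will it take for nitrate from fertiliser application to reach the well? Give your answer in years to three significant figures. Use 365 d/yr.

Continuity: the same q passes through each zone, so ΔH = q·Σ(L_j/K_j) — the zones act as resistances in series.
Σ(L/K) = 83.0/0.134 + 103/23.8 = 619.4 + 4.328 = 623.7 d
K_eq = L_total / Σ(L/K) = 186 / 623.7 = 0.2982 m/d
q = K_eq · i = 0.2982 × 0.0010 = 2.982e-4 m/d (same in every zone)
Zone A: v = q/n = 2.982e-4/0.14 = 0.002130 m/d → t_A = 83.0/0.002130 = 38970 d
Zone B: v = q/n = 2.982e-4/0.31 = 9.620e-4 m/d → t_B = 103/9.620e-4 = 107100 d
Total t = 38970 + 107100 = 146000 d
   = 146000 / 365 = 400 yr

400 years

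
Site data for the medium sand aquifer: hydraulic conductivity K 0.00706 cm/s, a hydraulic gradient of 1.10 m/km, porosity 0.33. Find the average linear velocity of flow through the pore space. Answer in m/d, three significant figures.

0.0203 m/d

K = 0.00706 cm/s × 864 = 6.100 m/d
Specific discharge q = 6.100 × 0.0011 = 0.006710 m/d
v = Ki/n = 6.100·0.0011/0.33 = 0.02033 m/d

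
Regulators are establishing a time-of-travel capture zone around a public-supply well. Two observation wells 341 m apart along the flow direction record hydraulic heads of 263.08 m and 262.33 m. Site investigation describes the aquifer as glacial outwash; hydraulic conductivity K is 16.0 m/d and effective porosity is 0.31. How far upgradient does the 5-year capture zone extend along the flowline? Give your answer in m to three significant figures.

207 m

Hydraulic gradient i = (263.08 − 262.33) / 341 = 0.75 / 341 = 0.002199
Darcy flux q = K·i = 16.0 × 0.002199 = 0.03519 m/d
v = Ki/n = 16.0·0.002199/0.31 = 0.1135 m/d
T = 5 yr × 365 = 1825 d
L = v × T = 0.1135 × 1825 = 207.2 m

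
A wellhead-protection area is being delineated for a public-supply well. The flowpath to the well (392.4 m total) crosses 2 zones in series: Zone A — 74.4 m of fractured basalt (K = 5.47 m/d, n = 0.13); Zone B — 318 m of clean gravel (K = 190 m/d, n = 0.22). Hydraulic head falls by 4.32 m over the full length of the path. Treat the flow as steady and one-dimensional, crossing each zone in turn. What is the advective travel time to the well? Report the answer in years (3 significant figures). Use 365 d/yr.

0.771 years

Steady 1-D flow in series ⇒ the Darcy flux q is identical in every zone and the zone head losses add (resistances L/K in series).
Σ(L/K) = 74.4/5.47 + 318/190 = 13.60 + 1.674 = 15.28 d
q = ΔH / Σ(L/K) = 4.32 / 15.28 = 0.2828 m/d (same in every zone)
Zone A: v = q/n = 0.2828/0.13 = 2.175 m/d → t_A = 74.4/2.175 = 34.20 d
Zone B: v = q/n = 0.2828/0.22 = 1.286 m/d → t_B = 318/1.286 = 247.4 d
Total t = 34.20 + 247.4 = 281.6 d
   = 281.6 / 365 = 0.771 yr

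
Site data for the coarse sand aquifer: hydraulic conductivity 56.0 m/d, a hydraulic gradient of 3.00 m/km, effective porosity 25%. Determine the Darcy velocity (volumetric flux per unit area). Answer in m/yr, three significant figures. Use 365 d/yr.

Darcy flux q = K·i = 56.0 × 0.0030 = 0.1680 m/d
   = 0.1680 × 365 = 61.3 m/yr

61.3 m/yr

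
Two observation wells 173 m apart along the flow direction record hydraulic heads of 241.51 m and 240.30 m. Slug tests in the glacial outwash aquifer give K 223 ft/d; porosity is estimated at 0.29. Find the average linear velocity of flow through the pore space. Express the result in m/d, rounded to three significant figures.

Hydraulic gradient i = (241.51 − 240.30) / 173 = 1.21 / 173 = 0.006994
K = 223 ft/d × 0.3048 = 67.97 m/d
Darcy flux q = K·i = 67.97 × 0.006994 = 0.4754 m/d
Seepage velocity v = q / n = 0.4754 / 0.29 = 1.639 m/d

1.64 m/d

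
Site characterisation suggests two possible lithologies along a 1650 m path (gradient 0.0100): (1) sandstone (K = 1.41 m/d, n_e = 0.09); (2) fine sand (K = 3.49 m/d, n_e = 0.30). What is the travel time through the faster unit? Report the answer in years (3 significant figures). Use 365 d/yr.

Unit 1 (sandstone): v = 1.41×0.010/0.09 = 0.1567 m/d, t = 1650/0.1567 = 10530 d
Unit 2 (fine sand): v = 3.49×0.010/0.30 = 0.1163 m/d, t = 1650/0.1163 = 14180 d
Faster: 10530 d / 365 = 28.9 yr

28.9 years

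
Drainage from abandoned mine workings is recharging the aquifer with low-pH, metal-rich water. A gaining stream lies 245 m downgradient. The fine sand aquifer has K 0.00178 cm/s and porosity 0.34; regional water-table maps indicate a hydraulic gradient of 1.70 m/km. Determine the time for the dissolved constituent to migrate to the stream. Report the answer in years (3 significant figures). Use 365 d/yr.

87.3 years

K = 0.00178 cm/s × 864 = 1.538 m/d
Darcy flux q = K·i = 1.538 × 0.0017 = 0.002614 m/d
v = Ki/n = 1.538·0.0017/0.34 = 0.007690 m/d
t = L / v = 245 / 0.007690 = 31860 d
   = 31860 / 365 = 87.3 yr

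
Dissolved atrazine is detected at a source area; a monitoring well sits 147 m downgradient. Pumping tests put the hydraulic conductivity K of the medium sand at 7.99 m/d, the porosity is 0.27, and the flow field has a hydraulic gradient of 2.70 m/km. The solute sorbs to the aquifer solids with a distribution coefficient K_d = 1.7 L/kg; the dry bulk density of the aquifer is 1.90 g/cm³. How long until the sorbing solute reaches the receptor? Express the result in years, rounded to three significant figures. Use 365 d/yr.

65.3 years

q = Ki = 7.99 × 0.0027 = 0.02157 m/d
v_s = q/n_e = 0.02157/0.27 = 0.07990 m/d
Retardation R = 1 + ρ_b·K_d/n = 1 + 1.90×1.7/0.27 = 12.96
Contaminant velocity v_c = v/R = 0.07990/12.96 = 0.006164 m/d
t = L/v_c = 147/0.006164 = 23850 d
   = 23850/365 = 65.3 yr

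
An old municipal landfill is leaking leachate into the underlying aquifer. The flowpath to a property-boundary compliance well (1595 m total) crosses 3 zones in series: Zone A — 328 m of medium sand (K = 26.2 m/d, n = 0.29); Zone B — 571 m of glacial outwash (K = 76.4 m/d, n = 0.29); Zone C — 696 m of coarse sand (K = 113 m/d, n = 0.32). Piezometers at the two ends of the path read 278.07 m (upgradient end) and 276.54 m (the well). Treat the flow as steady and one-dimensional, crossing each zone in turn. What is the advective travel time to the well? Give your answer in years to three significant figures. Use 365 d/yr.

Total head drop ΔH = 278.07 − 276.54 = 1.53 m
Steady 1-D flow in series ⇒ the Darcy flux q is identical in every zone and the zone head losses add (resistances L/K in series).
Σ(L/K) = 328/26.2 + 571/76.4 + 696/113 = 12.52 + 7.474 + 6.159 = 26.15 d
q = ΔH / Σ(L/K) = 1.53 / 26.15 = 0.05850 m/d (same in every zone)
Zone A: v = q/n = 0.05850/0.29 = 0.2017 m/d → t_A = 328/0.2017 = 1626 d
Zone B: v = q/n = 0.05850/0.29 = 0.2017 m/d → t_B = 571/0.2017 = 2830 d
Zone C: v = q/n = 0.05850/0.32 = 0.1828 m/d → t_C = 696/0.1828 = 3807 d
Total t = 1626 + 2830 + 3807 = 8263 d
   = 8263 / 365 = 22.6 yr

22.6 years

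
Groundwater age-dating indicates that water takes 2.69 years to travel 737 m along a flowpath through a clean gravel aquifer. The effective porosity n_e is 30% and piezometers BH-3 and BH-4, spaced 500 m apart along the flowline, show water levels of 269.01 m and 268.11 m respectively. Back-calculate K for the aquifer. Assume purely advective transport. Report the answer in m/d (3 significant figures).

Hydraulic gradient i = (269.01 − 268.11) / 500 = 0.90 / 500 = 0.001800
t = 2.69 years = 981.9 d
v = L / t = 737 / 981.9 = 0.7506 m/d
K = v · n / i = 0.7506 × 0.30 / 0.001800 = 125 m/d

125 m/d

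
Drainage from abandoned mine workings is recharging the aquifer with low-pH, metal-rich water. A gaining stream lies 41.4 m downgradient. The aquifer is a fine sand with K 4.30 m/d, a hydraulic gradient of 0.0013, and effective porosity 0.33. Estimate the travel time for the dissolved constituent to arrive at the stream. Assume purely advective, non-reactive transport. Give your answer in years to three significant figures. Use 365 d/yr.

6.70 years

Specific discharge q = 4.30 × 0.0013 = 0.005590 m/d
Seepage velocity v = q / n = 0.005590 / 0.33 = 0.01694 m/d
t = L / v = 41.4 / 0.01694 = 2444 d
   = 2444 / 365 = 6.70 yr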